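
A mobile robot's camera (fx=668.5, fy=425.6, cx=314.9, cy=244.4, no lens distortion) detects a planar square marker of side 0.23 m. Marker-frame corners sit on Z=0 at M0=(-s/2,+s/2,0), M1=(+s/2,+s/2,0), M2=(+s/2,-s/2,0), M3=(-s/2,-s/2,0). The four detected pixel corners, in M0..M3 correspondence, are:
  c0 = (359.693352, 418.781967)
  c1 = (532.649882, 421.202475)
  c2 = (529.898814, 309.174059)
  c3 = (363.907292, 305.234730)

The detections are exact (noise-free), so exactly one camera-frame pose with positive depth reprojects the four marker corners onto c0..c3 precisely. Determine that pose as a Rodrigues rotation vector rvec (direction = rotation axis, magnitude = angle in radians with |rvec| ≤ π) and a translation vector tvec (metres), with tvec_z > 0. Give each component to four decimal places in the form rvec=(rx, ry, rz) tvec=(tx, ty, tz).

rvec=(-0.1593, -0.0604, 0.0406) tvec=(0.1771, 0.2483, 0.8951)

Intrinsics K: fx=668.5, fy=425.6, cx=314.9, cy=244.4
Marker side s = 0.23 m; corners in marker frame (Z=0):
  M0 = (-0.1150, +0.1150, 0)
  M1 = (+0.1150, +0.1150, 0)
  M2 = (+0.1150, -0.1150, 0)
  M3 = (-0.1150, -0.1150, 0)
Detected image corners:
  c0 = (359.693352, 418.781967) px
  c1 = (532.649882, 421.202475) px
  c2 = (529.898814, 309.174059) px
  c3 = (363.907292, 305.234730) px
Planar DLT: solve 8×8 A·h = b for H (H[2,2]=1):
  H  [+764.92320 -82.73691 +447.16440]
  H  [+37.01059 +425.48754 +362.45288]
  H  [+0.06358 -0.17841 +1.00000]
B = K⁻¹H; ‖b₁‖=1.117241, ‖b₂‖=1.117241; λ = 2/(‖b₁‖+‖b₂‖) = 0.895062, sign → tz>0 ⇒ λ=+0.895062
r₁ = λ·B[:,0] = (+0.99736,+0.04516,+0.05691); r₂ = λ·B[:,1] = (-0.03555,+0.98653,-0.15969)
r₃ = r₁×r₂ = (-0.06335,+0.15724,+0.98553); SVD([r₁ r₂ r₃]) → R = UVᵀ:
  R  [+0.99736 -0.03555 -0.06335]
  R  [+0.04516 +0.98653 +0.15724]
  R  [+0.05691 -0.15969 +0.98553]
t = (+0.17709, +0.24827, +0.89506) m
tr R = 2.969410; θ = arccos((tr R − 1)/2) = 0.175123 rad = 10.034°
axis k = ((R−Rᵀ)₃₂, (R−Rᵀ)₁₃, (R−Rᵀ)₂₁) / (2 sinθ) = (-0.909531, -0.345115, +0.231625)
rvec = θ·k = (-0.159280, -0.060437, +0.040563)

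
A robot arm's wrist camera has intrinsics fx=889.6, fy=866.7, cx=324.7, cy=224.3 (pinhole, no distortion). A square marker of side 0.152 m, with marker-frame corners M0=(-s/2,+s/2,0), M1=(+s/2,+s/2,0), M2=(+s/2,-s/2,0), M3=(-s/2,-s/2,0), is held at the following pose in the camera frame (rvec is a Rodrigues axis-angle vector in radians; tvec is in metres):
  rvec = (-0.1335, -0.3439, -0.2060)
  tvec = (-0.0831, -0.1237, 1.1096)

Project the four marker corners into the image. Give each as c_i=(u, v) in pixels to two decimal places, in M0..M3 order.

Intrinsics K: fx=889.6, fy=866.7, cx=324.7, cy=224.3
Marker side s = 0.152 m; corners in marker frame (Z=0):
  M0 = (-0.0760, +0.0760, 0)
  M1 = (+0.0760, +0.0760, 0)
  M2 = (+0.0760, -0.0760, 0)
  M3 = (-0.0760, -0.0760, 0)
rvec = (-0.1335, -0.3439, -0.2060), |rvec| = θ = 0.42252 rad = 24.209°
Rodrigues: sinθ=0.41006, 1−cosθ=0.08794; R = I + sinθ·[k]× + (1−cosθ)·[k]×²:
    [+0.92084 +0.22254 -0.32021]
    [-0.17731 +0.97032 +0.16446]
    [+0.34731 -0.09467 +0.93296]
t = (-0.0831, -0.1237, 1.1096) m
M0: Pc = R·M0+t = (-0.13617, -0.03648, +1.07601); u = 889.6·(-0.13617)/1.07601 + 324.7 = 212.1200, v = 866.7·(-0.03648)/1.07601 + 224.3 = 194.9159
M1: Pc = R·M1+t = (+0.00380, -0.06343, +1.12880); u = 889.6·(+0.00380)/1.12880 + 324.7 = 327.6922, v = 866.7·(-0.06343)/1.12880 + 224.3 = 175.5969
M2: Pc = R·M2+t = (-0.03003, -0.21092, +1.14319); u = 889.6·(-0.03003)/1.14319 + 324.7 = 301.3318, v = 866.7·(-0.21092)/1.14319 + 224.3 = 64.3931
M3: Pc = R·M3+t = (-0.17000, -0.18397, +1.09040); u = 889.6·(-0.17000)/1.09040 + 324.7 = 186.0085, v = 866.7·(-0.18397)/1.09040 + 224.3 = 78.0733

c0=(212.12, 194.92) c1=(327.69, 175.60) c2=(301.33, 64.39) c3=(186.01, 78.07)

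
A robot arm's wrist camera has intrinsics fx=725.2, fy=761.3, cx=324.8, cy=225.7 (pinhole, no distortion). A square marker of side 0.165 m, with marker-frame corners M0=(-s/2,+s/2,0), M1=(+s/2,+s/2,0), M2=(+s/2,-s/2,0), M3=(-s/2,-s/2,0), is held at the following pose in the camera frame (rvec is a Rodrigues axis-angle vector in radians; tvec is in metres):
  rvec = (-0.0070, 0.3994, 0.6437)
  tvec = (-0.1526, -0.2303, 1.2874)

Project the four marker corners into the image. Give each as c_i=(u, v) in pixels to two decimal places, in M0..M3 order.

c0=(182.27, 103.99) c1=(244.12, 155.98) c2=(299.00, 74.11) c3=(233.72, 25.13)

Intrinsics K: fx=725.2, fy=761.3, cx=324.8, cy=225.7
Marker side s = 0.165 m; corners in marker frame (Z=0):
  M0 = (-0.0825, +0.0825, 0)
  M1 = (+0.0825, +0.0825, 0)
  M2 = (+0.0825, -0.0825, 0)
  M3 = (-0.0825, -0.0825, 0)
rvec = (-0.0070, 0.3994, 0.6437), |rvec| = θ = 0.75757 rad = 43.406°
Rodrigues: sinθ=0.68716, 1−cosθ=0.27350; R = I + sinθ·[k]× + (1−cosθ)·[k]×²:
    [+0.72653 -0.58520 +0.36013]
    [+0.58254 +0.80252 +0.12886]
    [-0.36442 +0.11617 +0.92396]
t = (-0.1526, -0.2303, 1.2874) m
M0: Pc = R·M0+t = (-0.26082, -0.21215, +1.32705); u = 725.2·(-0.26082)/1.32705 + 324.8 = 182.2694, v = 761.3·(-0.21215)/1.32705 + 225.7 = 103.9932
M1: Pc = R·M1+t = (-0.14094, -0.11603, +1.26692); u = 725.2·(-0.14094)/1.26692 + 324.8 = 244.1238, v = 761.3·(-0.11603)/1.26692 + 225.7 = 155.9753
M2: Pc = R·M2+t = (-0.04438, -0.24845, +1.24775); u = 725.2·(-0.04438)/1.24775 + 324.8 = 299.0048, v = 761.3·(-0.24845)/1.24775 + 225.7 = 74.1121
M3: Pc = R·M3+t = (-0.16426, -0.34457, +1.30788); u = 725.2·(-0.16426)/1.30788 + 324.8 = 233.7208, v = 761.3·(-0.34457)/1.30788 + 225.7 = 25.1319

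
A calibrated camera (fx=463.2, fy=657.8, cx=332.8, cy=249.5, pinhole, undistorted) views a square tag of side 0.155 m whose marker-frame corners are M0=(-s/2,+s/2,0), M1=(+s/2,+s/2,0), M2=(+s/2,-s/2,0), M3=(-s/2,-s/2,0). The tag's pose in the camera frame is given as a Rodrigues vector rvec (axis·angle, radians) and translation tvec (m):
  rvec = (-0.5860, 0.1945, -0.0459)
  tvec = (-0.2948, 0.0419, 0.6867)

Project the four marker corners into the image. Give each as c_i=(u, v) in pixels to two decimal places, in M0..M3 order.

Intrinsics K: fx=463.2, fy=657.8, cx=332.8, cy=249.5
Marker side s = 0.155 m; corners in marker frame (Z=0):
  M0 = (-0.0775, +0.0775, 0)
  M1 = (+0.0775, +0.0775, 0)
  M2 = (+0.0775, -0.0775, 0)
  M3 = (-0.0775, -0.0775, 0)
rvec = (-0.5860, 0.1945, -0.0459), |rvec| = θ = 0.61914 rad = 35.474°
Rodrigues: sinθ=0.58033, 1−cosθ=0.18562; R = I + sinθ·[k]× + (1−cosθ)·[k]×²:
    [+0.98066 -0.01217 +0.19533]
    [-0.09821 +0.83270 +0.54495]
    [-0.16929 -0.55360 +0.81540]
t = (-0.2948, 0.0419, 0.6867) m
M0: Pc = R·M0+t = (-0.37174, +0.11405, +0.65692); u = 463.2·(-0.37174)/0.65692 + 332.8 = 70.6783, v = 657.8·(+0.11405)/0.65692 + 249.5 = 363.6991
M1: Pc = R·M1+t = (-0.21974, +0.09882, +0.63068); u = 463.2·(-0.21974)/0.63068 + 332.8 = 171.4109, v = 657.8·(+0.09882)/0.63068 + 249.5 = 352.5724
M2: Pc = R·M2+t = (-0.21786, -0.03025, +0.71648); u = 463.2·(-0.21786)/0.71648 + 332.8 = 191.9584, v = 657.8·(-0.03025)/0.71648 + 249.5 = 221.7317
M3: Pc = R·M3+t = (-0.36986, -0.01502, +0.74272); u = 463.2·(-0.36986)/0.74272 + 332.8 = 102.1376, v = 657.8·(-0.01502)/0.74272 + 249.5 = 236.1953

c0=(70.68, 363.70) c1=(171.41, 352.57) c2=(191.96, 221.73) c3=(102.14, 236.20)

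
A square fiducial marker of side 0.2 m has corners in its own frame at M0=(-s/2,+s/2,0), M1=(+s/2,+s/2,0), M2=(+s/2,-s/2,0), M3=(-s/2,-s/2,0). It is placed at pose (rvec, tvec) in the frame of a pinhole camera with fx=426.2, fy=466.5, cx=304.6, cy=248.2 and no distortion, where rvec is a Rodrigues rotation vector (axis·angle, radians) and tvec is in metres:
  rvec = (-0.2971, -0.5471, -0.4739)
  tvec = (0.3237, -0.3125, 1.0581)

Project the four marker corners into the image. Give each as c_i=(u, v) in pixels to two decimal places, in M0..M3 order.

Intrinsics K: fx=426.2, fy=466.5, cx=304.6, cy=248.2
Marker side s = 0.2 m; corners in marker frame (Z=0):
  M0 = (-0.1000, +0.1000, 0)
  M1 = (+0.1000, +0.1000, 0)
  M2 = (+0.1000, -0.1000, 0)
  M3 = (-0.1000, -0.1000, 0)
rvec = (-0.2971, -0.5471, -0.4739), |rvec| = θ = 0.78241 rad = 44.829°
Rodrigues: sinθ=0.70499, 1−cosθ=0.29078; R = I + sinθ·[k]× + (1−cosθ)·[k]×²:
    [+0.75114 +0.50422 -0.42609]
    [-0.34980 +0.85139 +0.39086]
    [+0.55984 -0.14455 +0.81589]
t = (0.3237, -0.3125, 1.0581) m
M0: Pc = R·M0+t = (+0.29901, -0.19238, +0.98766); u = 426.2·(+0.29901)/0.98766 + 304.6 = 433.6290, v = 466.5·(-0.19238)/0.98766 + 248.2 = 157.3332
M1: Pc = R·M1+t = (+0.44924, -0.26234, +1.09963); u = 426.2·(+0.44924)/1.09963 + 304.6 = 478.7172, v = 466.5·(-0.26234)/1.09963 + 248.2 = 136.9064
M2: Pc = R·M2+t = (+0.34839, -0.43262, +1.12854); u = 426.2·(+0.34839)/1.12854 + 304.6 = 436.1727, v = 466.5·(-0.43262)/1.12854 + 248.2 = 69.3698
M3: Pc = R·M3+t = (+0.19816, -0.36266, +1.01657); u = 426.2·(+0.19816)/1.01657 + 304.6 = 387.6808, v = 466.5·(-0.36266)/1.01657 + 248.2 = 81.7770

c0=(433.63, 157.33) c1=(478.72, 136.91) c2=(436.17, 69.37) c3=(387.68, 81.78)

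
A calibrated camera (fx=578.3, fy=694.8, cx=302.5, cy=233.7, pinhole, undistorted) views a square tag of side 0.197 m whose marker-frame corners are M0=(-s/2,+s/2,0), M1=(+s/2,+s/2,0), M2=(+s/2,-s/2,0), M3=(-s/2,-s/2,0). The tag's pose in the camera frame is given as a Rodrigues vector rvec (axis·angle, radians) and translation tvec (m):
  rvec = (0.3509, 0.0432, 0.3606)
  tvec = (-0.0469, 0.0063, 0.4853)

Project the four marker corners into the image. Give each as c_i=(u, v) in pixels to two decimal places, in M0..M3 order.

c0=(109.78, 311.40) c1=(315.75, 403.48) c2=(402.66, 164.39) c3=(166.43, 56.29)

Intrinsics K: fx=578.3, fy=694.8, cx=302.5, cy=233.7
Marker side s = 0.197 m; corners in marker frame (Z=0):
  M0 = (-0.0985, +0.0985, 0)
  M1 = (+0.0985, +0.0985, 0)
  M2 = (+0.0985, -0.0985, 0)
  M3 = (-0.0985, -0.0985, 0)
rvec = (0.3509, 0.0432, 0.3606), |rvec| = θ = 0.50500 rad = 28.935°
Rodrigues: sinθ=0.48381, 1−cosθ=0.12483; R = I + sinθ·[k]× + (1−cosθ)·[k]×²:
    [+0.93544 -0.33805 +0.10332]
    [+0.35289 +0.87609 -0.32855]
    [+0.02055 +0.34380 +0.93882]
t = (-0.0469, 0.0063, 0.4853) m
M0: Pc = R·M0+t = (-0.17234, +0.05784, +0.51714); u = 578.3·(-0.17234)/0.51714 + 302.5 = 109.7798, v = 694.8·(+0.05784)/0.51714 + 233.7 = 311.4039
M1: Pc = R·M1+t = (+0.01194, +0.12735, +0.52119); u = 578.3·(+0.01194)/0.52119 + 302.5 = 315.7520, v = 694.8·(+0.12735)/0.52119 + 233.7 = 403.4764
M2: Pc = R·M2+t = (+0.07854, -0.04524, +0.45346); u = 578.3·(+0.07854)/0.45346 + 302.5 = 402.6607, v = 694.8·(-0.04524)/0.45346 + 233.7 = 164.3899
M3: Pc = R·M3+t = (-0.10574, -0.11475, +0.44941); u = 578.3·(-0.10574)/0.44941 + 302.5 = 166.4304, v = 694.8·(-0.11475)/0.44941 + 233.7 = 56.2883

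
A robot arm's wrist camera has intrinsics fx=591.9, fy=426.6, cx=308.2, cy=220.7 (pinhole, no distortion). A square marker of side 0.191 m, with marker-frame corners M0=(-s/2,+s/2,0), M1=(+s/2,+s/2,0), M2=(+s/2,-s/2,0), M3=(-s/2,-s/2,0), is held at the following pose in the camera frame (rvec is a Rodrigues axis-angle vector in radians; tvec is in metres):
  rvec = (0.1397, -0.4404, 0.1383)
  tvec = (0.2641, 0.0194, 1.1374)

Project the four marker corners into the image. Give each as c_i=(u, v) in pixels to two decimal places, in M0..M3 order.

Intrinsics K: fx=591.9, fy=426.6, cx=308.2, cy=220.7
Marker side s = 0.191 m; corners in marker frame (Z=0):
  M0 = (-0.0955, +0.0955, 0)
  M1 = (+0.0955, +0.0955, 0)
  M2 = (+0.0955, -0.0955, 0)
  M3 = (-0.0955, -0.0955, 0)
rvec = (0.1397, -0.4404, 0.1383), |rvec| = θ = 0.48228 rad = 27.633°
Rodrigues: sinθ=0.46380, 1−cosθ=0.11406; R = I + sinθ·[k]× + (1−cosθ)·[k]×²:
    [+0.89551 -0.16317 -0.41405]
    [+0.10283 +0.98105 -0.16421]
    [+0.43300 +0.10448 +0.89532]
t = (0.2641, 0.0194, 1.1374) m
M0: Pc = R·M0+t = (+0.16300, +0.10327, +1.10603); u = 591.9·(+0.16300)/1.10603 + 308.2 = 395.4288, v = 426.6·(+0.10327)/1.10603 + 220.7 = 260.5318
M1: Pc = R·M1+t = (+0.33404, +0.12291, +1.18873); u = 591.9·(+0.33404)/1.18873 + 308.2 = 474.5266, v = 426.6·(+0.12291)/1.18873 + 220.7 = 264.8090
M2: Pc = R·M2+t = (+0.36520, -0.06447, +1.16877); u = 591.9·(+0.36520)/1.16877 + 308.2 = 493.1496, v = 426.6·(-0.06447)/1.16877 + 220.7 = 197.1686
M3: Pc = R·M3+t = (+0.19416, -0.08411, +1.08607); u = 591.9·(+0.19416)/1.08607 + 308.2 = 414.0166, v = 426.6·(-0.08411)/1.08607 + 220.7 = 187.6620

c0=(395.43, 260.53) c1=(474.53, 264.81) c2=(493.15, 197.17) c3=(414.02, 187.66)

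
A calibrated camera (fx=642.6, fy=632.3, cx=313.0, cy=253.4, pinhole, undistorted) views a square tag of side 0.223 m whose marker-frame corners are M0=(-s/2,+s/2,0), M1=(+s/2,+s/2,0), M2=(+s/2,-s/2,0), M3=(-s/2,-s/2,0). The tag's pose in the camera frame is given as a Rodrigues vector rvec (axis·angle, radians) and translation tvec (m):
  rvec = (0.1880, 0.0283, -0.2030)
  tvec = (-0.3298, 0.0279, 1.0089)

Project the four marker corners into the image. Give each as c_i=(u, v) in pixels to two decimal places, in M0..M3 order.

c0=(54.39, 349.49) c1=(188.76, 323.24) c2=(154.02, 188.19) c3=(14.50, 216.93)

Intrinsics K: fx=642.6, fy=632.3, cx=313.0, cy=253.4
Marker side s = 0.223 m; corners in marker frame (Z=0):
  M0 = (-0.1115, +0.1115, 0)
  M1 = (+0.1115, +0.1115, 0)
  M2 = (+0.1115, -0.1115, 0)
  M3 = (-0.1115, -0.1115, 0)
rvec = (0.1880, 0.0283, -0.2030), |rvec| = θ = 0.27813 rad = 15.935°
Rodrigues: sinθ=0.27455, 1−cosθ=0.03843; R = I + sinθ·[k]× + (1−cosθ)·[k]×²:
    [+0.97913 +0.20304 +0.00898]
    [-0.19775 +0.96197 -0.18844]
    [-0.04690 +0.18273 +0.98204]
t = (-0.3298, 0.0279, 1.0089) m
M0: Pc = R·M0+t = (-0.41633, +0.15721, +1.03450); u = 642.6·(-0.41633)/1.03450 + 313.0 = 54.3865, v = 632.3·(+0.15721)/1.03450 + 253.4 = 349.4877
M1: Pc = R·M1+t = (-0.19799, +0.11311, +1.02405); u = 642.6·(-0.19799)/1.02405 + 313.0 = 188.7600, v = 632.3·(+0.11311)/1.02405 + 253.4 = 323.2404
M2: Pc = R·M2+t = (-0.24327, -0.10141, +0.98330); u = 642.6·(-0.24327)/0.98330 + 313.0 = 154.0221, v = 632.3·(-0.10141)/0.98330 + 253.4 = 188.1900
M3: Pc = R·M3+t = (-0.46161, -0.05731, +0.99375); u = 642.6·(-0.46161)/0.99375 + 313.0 = 14.5041, v = 632.3·(-0.05731)/0.99375 + 253.4 = 216.9348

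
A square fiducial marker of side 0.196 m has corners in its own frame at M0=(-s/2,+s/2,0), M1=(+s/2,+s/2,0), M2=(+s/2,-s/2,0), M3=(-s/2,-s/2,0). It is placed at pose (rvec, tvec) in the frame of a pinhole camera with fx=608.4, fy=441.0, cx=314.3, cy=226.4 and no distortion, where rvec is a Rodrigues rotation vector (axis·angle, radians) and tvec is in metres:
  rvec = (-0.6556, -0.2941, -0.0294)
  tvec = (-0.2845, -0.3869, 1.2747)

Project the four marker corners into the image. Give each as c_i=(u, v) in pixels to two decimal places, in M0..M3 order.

Intrinsics K: fx=608.4, fy=441.0, cx=314.3, cy=226.4
Marker side s = 0.196 m; corners in marker frame (Z=0):
  M0 = (-0.0980, +0.0980, 0)
  M1 = (+0.0980, +0.0980, 0)
  M2 = (+0.0980, -0.0980, 0)
  M3 = (-0.0980, -0.0980, 0)
rvec = (-0.6556, -0.2941, -0.0294), |rvec| = θ = 0.71915 rad = 41.204°
Rodrigues: sinθ=0.65874, 1−cosθ=0.24763; R = I + sinθ·[k]× + (1−cosθ)·[k]×²:
    [+0.95817 +0.11925 -0.26017]
    [+0.06539 +0.79378 +0.60467]
    [+0.27863 -0.59639 +0.75278]
t = (-0.2845, -0.3869, 1.2747) m
M0: Pc = R·M0+t = (-0.36671, -0.31552, +1.18895); u = 608.4·(-0.36671)/1.18895 + 314.3 = 126.6477, v = 441.0·(-0.31552)/1.18895 + 226.4 = 109.3695
M1: Pc = R·M1+t = (-0.17891, -0.30270, +1.24356); u = 608.4·(-0.17891)/1.24356 + 314.3 = 226.7687, v = 441.0·(-0.30270)/1.24356 + 226.4 = 119.0540
M2: Pc = R·M2+t = (-0.20229, -0.45828, +1.36045); u = 608.4·(-0.20229)/1.36045 + 314.3 = 223.8368, v = 441.0·(-0.45828)/1.36045 + 226.4 = 77.8445
M3: Pc = R·M3+t = (-0.39009, -0.47110, +1.30584); u = 608.4·(-0.39009)/1.30584 + 314.3 = 132.5557, v = 441.0·(-0.47110)/1.30584 + 226.4 = 67.3035

c0=(126.65, 109.37) c1=(226.77, 119.05) c2=(223.84, 77.84) c3=(132.56, 67.30)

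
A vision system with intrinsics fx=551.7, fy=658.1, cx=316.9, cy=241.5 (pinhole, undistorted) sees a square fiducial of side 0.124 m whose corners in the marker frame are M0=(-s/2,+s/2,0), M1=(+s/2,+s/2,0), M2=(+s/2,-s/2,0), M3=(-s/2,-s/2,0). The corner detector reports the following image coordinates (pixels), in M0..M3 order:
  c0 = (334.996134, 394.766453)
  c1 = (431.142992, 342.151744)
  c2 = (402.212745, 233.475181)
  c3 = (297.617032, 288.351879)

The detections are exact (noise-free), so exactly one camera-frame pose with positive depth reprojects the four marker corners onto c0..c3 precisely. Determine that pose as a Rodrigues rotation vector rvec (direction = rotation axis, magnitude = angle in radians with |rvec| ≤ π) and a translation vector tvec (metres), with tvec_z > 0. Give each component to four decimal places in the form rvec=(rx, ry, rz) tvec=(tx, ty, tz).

rvec=(0.3778, -0.1699, -0.3858) tvec=(0.0568, 0.0705, 0.6181)

Intrinsics K: fx=551.7, fy=658.1, cx=316.9, cy=241.5
Marker side s = 0.124 m; corners in marker frame (Z=0):
  M0 = (-0.0620, +0.0620, 0)
  M1 = (+0.0620, +0.0620, 0)
  M2 = (+0.0620, -0.0620, 0)
  M3 = (-0.0620, -0.0620, 0)
Detected image corners:
  c0 = (334.996134, 394.766453) px
  c1 = (431.142992, 342.151744) px
  c2 = (402.212745, 233.475181) px
  c3 = (297.617032, 288.351879) px
Planar DLT: solve 8×8 A·h = b for H (H[2,2]=1):
  H  [+861.47283 +498.23240 +367.59352]
  H  [-387.25981 +1065.87245 +316.54659]
  H  [+0.14559 +0.63075 +1.00000]
B = K⁻¹H; ‖b₁‖=1.617798, ‖b₂‖=1.617798; λ = 2/(‖b₁‖+‖b₂‖) = 0.618124, sign → tz>0 ⇒ λ=+0.618124
r₁ = λ·B[:,0] = (+0.91350,-0.39676,+0.09000); r₂ = λ·B[:,1] = (+0.33427,+0.85805,+0.38988)
r₃ = r₁×r₂ = (-0.23191,-0.32607,+0.91646); SVD([r₁ r₂ r₃]) → R = UVᵀ:
  R  [+0.91350 +0.33427 -0.23191]
  R  [-0.39676 +0.85805 -0.32607]
  R  [+0.09000 +0.38988 +0.91646]
t = (+0.05680, +0.07049, +0.61812) m
tr R = 2.688012; θ = arccos((tr R − 1)/2) = 0.566087 rad = 32.434°
axis k = ((R−Rᵀ)₃₂, (R−Rᵀ)₁₃, (R−Rᵀ)₂₁) / (2 sinθ) = (+0.667449, -0.300098, -0.681508)
rvec = θ·k = (+0.377835, -0.169882, -0.385793)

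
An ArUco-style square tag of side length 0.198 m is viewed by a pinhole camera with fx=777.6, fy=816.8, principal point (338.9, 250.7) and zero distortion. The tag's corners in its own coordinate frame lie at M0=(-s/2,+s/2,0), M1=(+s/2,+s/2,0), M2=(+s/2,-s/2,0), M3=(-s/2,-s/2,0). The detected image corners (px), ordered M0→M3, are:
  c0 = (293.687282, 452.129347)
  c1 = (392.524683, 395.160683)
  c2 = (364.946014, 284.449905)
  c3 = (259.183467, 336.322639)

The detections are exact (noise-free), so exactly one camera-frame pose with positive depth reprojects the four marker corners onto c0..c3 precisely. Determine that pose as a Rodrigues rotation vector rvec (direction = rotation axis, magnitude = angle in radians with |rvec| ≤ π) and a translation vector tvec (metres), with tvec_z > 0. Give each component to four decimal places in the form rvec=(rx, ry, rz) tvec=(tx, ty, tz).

Intrinsics K: fx=777.6, fy=816.8, cx=338.9, cy=250.7
Marker side s = 0.198 m; corners in marker frame (Z=0):
  M0 = (-0.0990, +0.0990, 0)
  M1 = (+0.0990, +0.0990, 0)
  M2 = (+0.0990, -0.0990, 0)
  M3 = (-0.0990, -0.0990, 0)
Detected image corners:
  c0 = (293.687282, 452.129347) px
  c1 = (392.524683, 395.160683) px
  c2 = (364.946014, 284.449905) px
  c3 = (259.183467, 336.322639) px
Planar DLT: solve 8×8 A·h = b for H (H[2,2]=1):
  H  [+628.18996 +234.21592 +329.68169]
  H  [-149.74634 +659.00470 +367.43063]
  H  [+0.34170 +0.23821 +1.00000]
B = K⁻¹H; ‖b₁‖=0.796253, ‖b₂‖=0.796253; λ = 2/(‖b₁‖+‖b₂‖) = 1.255882, sign → tz>0 ⇒ λ=+1.255882
r₁ = λ·B[:,0] = (+0.82754,-0.36196,+0.42913); r₂ = λ·B[:,1] = (+0.24789,+0.92144,+0.29916)
r₃ = r₁×r₂ = (-0.50371,-0.14119,+0.85226); SVD([r₁ r₂ r₃]) → R = UVᵀ:
  R  [+0.82754 +0.24789 -0.50371]
  R  [-0.36196 +0.92144 -0.14119]
  R  [+0.42913 +0.29916 +0.85226]
t = (-0.01489, +0.17948, +1.25588) m
tr R = 2.601244; θ = arccos((tr R − 1)/2) = 0.642464 rad = 36.810°
axis k = ((R−Rᵀ)₃₂, (R−Rᵀ)₁₃, (R−Rᵀ)₂₁) / (2 sinθ) = (+0.367468, -0.778444, -0.508914)
rvec = θ·k = (+0.236085, -0.500122, -0.326959)

rvec=(0.2361, -0.5001, -0.3270) tvec=(-0.0149, 0.1795, 1.2559)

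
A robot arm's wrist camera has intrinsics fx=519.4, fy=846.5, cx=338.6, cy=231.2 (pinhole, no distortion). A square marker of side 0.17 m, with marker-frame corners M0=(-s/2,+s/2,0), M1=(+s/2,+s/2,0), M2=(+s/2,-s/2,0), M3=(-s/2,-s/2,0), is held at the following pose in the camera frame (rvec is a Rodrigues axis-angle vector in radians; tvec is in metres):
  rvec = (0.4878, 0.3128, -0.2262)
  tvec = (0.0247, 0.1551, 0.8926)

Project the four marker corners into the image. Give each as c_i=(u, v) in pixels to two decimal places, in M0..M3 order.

c0=(322.40, 443.22) c1=(412.46, 435.01) c2=(388.38, 303.10) c3=(292.61, 320.74)

Intrinsics K: fx=519.4, fy=846.5, cx=338.6, cy=231.2
Marker side s = 0.17 m; corners in marker frame (Z=0):
  M0 = (-0.0850, +0.0850, 0)
  M1 = (+0.0850, +0.0850, 0)
  M2 = (+0.0850, -0.0850, 0)
  M3 = (-0.0850, -0.0850, 0)
rvec = (0.4878, 0.3128, -0.2262), |rvec| = θ = 0.62206 rad = 35.641°
Rodrigues: sinθ=0.58271, 1−cosθ=0.18732; R = I + sinθ·[k]× + (1−cosθ)·[k]×²:
    [+0.92787 +0.28575 +0.23960]
    [-0.13803 +0.86004 -0.49119]
    [-0.34643 +0.42269 +0.83745]
t = (0.0247, 0.1551, 0.8926) m
M0: Pc = R·M0+t = (-0.02988, +0.23994, +0.95798); u = 519.4·(-0.02988)/0.95798 + 338.6 = 322.3998, v = 846.5·(+0.23994)/0.95798 + 231.2 = 443.2159
M1: Pc = R·M1+t = (+0.12786, +0.21647, +0.89908); u = 519.4·(+0.12786)/0.89908 + 338.6 = 412.4635, v = 846.5·(+0.21647)/0.89908 + 231.2 = 435.0111
M2: Pc = R·M2+t = (+0.07928, +0.07026, +0.82722); u = 519.4·(+0.07928)/0.82722 + 338.6 = 388.3782, v = 846.5·(+0.07026)/0.82722 + 231.2 = 303.1011
M3: Pc = R·M3+t = (-0.07846, +0.09373, +0.88612); u = 519.4·(-0.07846)/0.88612 + 338.6 = 292.6118, v = 846.5·(+0.09373)/0.88612 + 231.2 = 320.7381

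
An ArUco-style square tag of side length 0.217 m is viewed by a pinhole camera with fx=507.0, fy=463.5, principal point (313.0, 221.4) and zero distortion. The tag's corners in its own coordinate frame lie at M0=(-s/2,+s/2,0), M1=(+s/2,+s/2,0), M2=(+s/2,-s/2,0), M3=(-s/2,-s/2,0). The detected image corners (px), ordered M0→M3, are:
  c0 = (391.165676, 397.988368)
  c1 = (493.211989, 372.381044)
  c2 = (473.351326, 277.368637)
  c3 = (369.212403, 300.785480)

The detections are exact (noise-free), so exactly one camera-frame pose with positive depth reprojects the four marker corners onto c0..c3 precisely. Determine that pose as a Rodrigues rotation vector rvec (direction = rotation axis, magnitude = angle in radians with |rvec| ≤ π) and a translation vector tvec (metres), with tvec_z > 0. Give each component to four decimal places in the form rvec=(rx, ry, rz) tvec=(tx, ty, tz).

rvec=(0.0558, -0.1303, -0.2126) tvec=(0.2365, 0.2510, 1.0035)

Intrinsics K: fx=507.0, fy=463.5, cx=313.0, cy=221.4
Marker side s = 0.217 m; corners in marker frame (Z=0):
  M0 = (-0.1085, +0.1085, 0)
  M1 = (+0.1085, +0.1085, 0)
  M2 = (+0.1085, -0.1085, 0)
  M3 = (-0.1085, -0.1085, 0)
Detected image corners:
  c0 = (391.165676, 397.988368) px
  c1 = (493.211989, 372.381044) px
  c2 = (473.351326, 277.368637) px
  c3 = (369.212403, 300.785480) px
Planar DLT: solve 8×8 A·h = b for H (H[2,2]=1):
  H  [+527.95474 +125.93629 +432.49865]
  H  [-71.68089 +465.98203 +337.32604]
  H  [+0.12255 +0.06869 +1.00000]
B = K⁻¹H; ‖b₁‖=0.996491, ‖b₂‖=0.996491; λ = 2/(‖b₁‖+‖b₂‖) = 1.003522, sign → tz>0 ⇒ λ=+1.003522
r₁ = λ·B[:,0] = (+0.96907,-0.21394,+0.12298); r₂ = λ·B[:,1] = (+0.20672,+0.97597,+0.06893)
r₃ = r₁×r₂ = (-0.13477,-0.04138,+0.99001); SVD([r₁ r₂ r₃]) → R = UVᵀ:
  R  [+0.96907 +0.20672 -0.13477]
  R  [-0.21394 +0.97597 -0.04138]
  R  [+0.12298 +0.06893 +0.99001]
t = (+0.23653, +0.25099, +1.00352) m
tr R = 2.935056; θ = arccos((tr R − 1)/2) = 0.255535 rad = 14.641°
axis k = ((R−Rᵀ)₃₂, (R−Rᵀ)₁₃, (R−Rᵀ)₂₁) / (2 sinθ) = (+0.218199, -0.509876, -0.832115)
rvec = θ·k = (+0.055757, -0.130291, -0.212635)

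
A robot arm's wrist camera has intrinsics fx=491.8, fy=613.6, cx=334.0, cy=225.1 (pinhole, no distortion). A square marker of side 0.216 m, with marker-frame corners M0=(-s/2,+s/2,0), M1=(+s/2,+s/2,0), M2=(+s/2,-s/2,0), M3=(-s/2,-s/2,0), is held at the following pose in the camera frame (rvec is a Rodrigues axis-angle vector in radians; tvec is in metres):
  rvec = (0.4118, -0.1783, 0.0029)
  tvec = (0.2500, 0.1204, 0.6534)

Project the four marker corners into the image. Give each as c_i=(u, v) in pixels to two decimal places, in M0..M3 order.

Intrinsics K: fx=491.8, fy=613.6, cx=334.0, cy=225.1
Marker side s = 0.216 m; corners in marker frame (Z=0):
  M0 = (-0.1080, +0.1080, 0)
  M1 = (+0.1080, +0.1080, 0)
  M2 = (+0.1080, -0.1080, 0)
  M3 = (-0.1080, -0.1080, 0)
rvec = (0.4118, -0.1783, 0.0029), |rvec| = θ = 0.44875 rad = 25.712°
Rodrigues: sinθ=0.43384, 1−cosθ=0.09901; R = I + sinθ·[k]× + (1−cosθ)·[k]×²:
    [+0.98437 -0.03890 -0.17179]
    [-0.03330 +0.91662 -0.39837]
    [+0.17296 +0.39786 +0.90099]
t = (0.2500, 0.1204, 0.6534) m
M0: Pc = R·M0+t = (+0.13949, +0.22299, +0.67769); u = 491.8·(+0.13949)/0.67769 + 334.0 = 435.2259, v = 613.6·(+0.22299)/0.67769 + 225.1 = 427.0026
M1: Pc = R·M1+t = (+0.35211, +0.21580, +0.71505); u = 491.8·(+0.35211)/0.71505 + 334.0 = 576.1758, v = 613.6·(+0.21580)/0.71505 + 225.1 = 410.2820
M2: Pc = R·M2+t = (+0.36051, +0.01781, +0.62911); u = 491.8·(+0.36051)/0.62911 + 334.0 = 615.8269, v = 613.6·(+0.01781)/0.62911 + 225.1 = 242.4700
M3: Pc = R·M3+t = (+0.14789, +0.02500, +0.59175); u = 491.8·(+0.14789)/0.59175 + 334.0 = 456.9105, v = 613.6·(+0.02500)/0.59175 + 225.1 = 251.0242

c0=(435.23, 427.00) c1=(576.18, 410.28) c2=(615.83, 242.47) c3=(456.91, 251.02)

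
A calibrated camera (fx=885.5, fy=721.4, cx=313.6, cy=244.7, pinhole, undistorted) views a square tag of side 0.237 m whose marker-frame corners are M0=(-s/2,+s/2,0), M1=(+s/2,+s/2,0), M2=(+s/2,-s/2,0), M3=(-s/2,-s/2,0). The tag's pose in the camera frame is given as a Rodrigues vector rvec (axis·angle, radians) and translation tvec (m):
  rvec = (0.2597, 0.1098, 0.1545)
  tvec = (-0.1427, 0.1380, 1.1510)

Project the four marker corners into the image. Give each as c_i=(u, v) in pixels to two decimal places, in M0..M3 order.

c0=(109.12, 384.70) c1=(281.39, 411.42) c2=(305.62, 273.66) c3=(123.39, 248.02)

Intrinsics K: fx=885.5, fy=721.4, cx=313.6, cy=244.7
Marker side s = 0.237 m; corners in marker frame (Z=0):
  M0 = (-0.1185, +0.1185, 0)
  M1 = (+0.1185, +0.1185, 0)
  M2 = (+0.1185, -0.1185, 0)
  M3 = (-0.1185, -0.1185, 0)
rvec = (0.2597, 0.1098, 0.1545), |rvec| = θ = 0.32151 rad = 18.421°
Rodrigues: sinθ=0.31600, 1−cosθ=0.05124; R = I + sinθ·[k]× + (1−cosθ)·[k]×²:
    [+0.98219 -0.13772 +0.12781]
    [+0.16599 +0.95473 -0.24684]
    [-0.08803 +0.26366 +0.96059]
t = (-0.1427, 0.1380, 1.1510) m
M0: Pc = R·M0+t = (-0.27541, +0.23147, +1.19267); u = 885.5·(-0.27541)/1.19267 + 313.6 = 109.1229, v = 721.4·(+0.23147)/1.19267 + 244.7 = 384.7046
M1: Pc = R·M1+t = (-0.04263, +0.27081, +1.17181); u = 885.5·(-0.04263)/1.17181 + 313.6 = 281.3861, v = 721.4·(+0.27081)/1.17181 + 244.7 = 411.4154
M2: Pc = R·M2+t = (-0.00999, +0.04453, +1.10933); u = 885.5·(-0.00999)/1.10933 + 313.6 = 305.6249, v = 721.4·(+0.04453)/1.10933 + 244.7 = 273.6603
M3: Pc = R·M3+t = (-0.24277, +0.00519, +1.13019); u = 885.5·(-0.24277)/1.13019 + 313.6 = 123.3900, v = 721.4·(+0.00519)/1.13019 + 244.7 = 248.0156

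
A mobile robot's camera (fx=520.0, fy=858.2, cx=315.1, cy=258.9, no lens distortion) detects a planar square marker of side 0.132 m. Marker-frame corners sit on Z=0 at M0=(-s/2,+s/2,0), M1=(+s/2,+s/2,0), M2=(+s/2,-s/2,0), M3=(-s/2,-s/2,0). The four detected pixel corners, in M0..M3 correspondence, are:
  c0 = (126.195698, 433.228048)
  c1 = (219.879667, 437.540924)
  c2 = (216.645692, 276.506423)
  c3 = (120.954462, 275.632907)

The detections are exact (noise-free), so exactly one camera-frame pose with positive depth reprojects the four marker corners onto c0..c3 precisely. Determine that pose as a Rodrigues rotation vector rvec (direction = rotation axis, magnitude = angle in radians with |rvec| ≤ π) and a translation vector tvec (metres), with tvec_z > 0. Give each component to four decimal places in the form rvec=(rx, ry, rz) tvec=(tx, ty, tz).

rvec=(0.1179, 0.1162, -0.0039) tvec=(-0.1939, 0.0793, 0.6968)

Intrinsics K: fx=520.0, fy=858.2, cx=315.1, cy=258.9
Marker side s = 0.132 m; corners in marker frame (Z=0):
  M0 = (-0.0660, +0.0660, 0)
  M1 = (+0.0660, +0.0660, 0)
  M2 = (+0.0660, -0.0660, 0)
  M3 = (-0.0660, -0.0660, 0)
Detected image corners:
  c0 = (126.195698, 433.228048) px
  c1 = (219.879667, 437.540924) px
  c2 = (216.645692, 276.506423) px
  c3 = (120.954462, 275.632907) px
Planar DLT: solve 8×8 A·h = b for H (H[2,2]=1):
  H  [+688.82489 +60.90748 +170.42279]
  H  [-39.36183 +1266.56335 +356.59629]
  H  [-0.16628 +0.16804 +1.00000]
B = K⁻¹H; ‖b₁‖=1.435098, ‖b₂‖=1.435098; λ = 2/(‖b₁‖+‖b₂‖) = 0.696817, sign → tz>0 ⇒ λ=+0.696817
r₁ = λ·B[:,0] = (+0.99326,+0.00300,-0.11587); r₂ = λ·B[:,1] = (+0.01066,+0.99306,+0.11709)
r₃ = r₁×r₂ = (+0.11542,-0.11754,+0.98634); SVD([r₁ r₂ r₃]) → R = UVᵀ:
  R  [+0.99326 +0.01066 +0.11542]
  R  [+0.00300 +0.99306 -0.11754]
  R  [-0.11587 +0.11709 +0.98634]
t = (-0.19387, +0.07932, +0.69682) m
tr R = 2.972662; θ = arccos((tr R − 1)/2) = 0.165530 rad = 9.484°
axis k = ((R−Rᵀ)₃₂, (R−Rᵀ)₁₃, (R−Rᵀ)₂₁) / (2 sinθ) = (+0.711972, +0.701823, -0.023272)
rvec = θ·k = (+0.117853, +0.116173, -0.003852)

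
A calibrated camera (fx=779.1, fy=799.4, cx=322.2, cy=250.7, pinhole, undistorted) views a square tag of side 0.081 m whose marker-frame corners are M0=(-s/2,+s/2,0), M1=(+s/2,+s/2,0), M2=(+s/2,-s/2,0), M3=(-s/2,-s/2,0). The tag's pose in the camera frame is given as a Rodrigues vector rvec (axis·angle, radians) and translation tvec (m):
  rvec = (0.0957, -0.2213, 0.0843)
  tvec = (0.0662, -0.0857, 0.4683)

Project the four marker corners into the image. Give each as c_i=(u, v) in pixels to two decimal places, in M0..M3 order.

Intrinsics K: fx=779.1, fy=799.4, cx=322.2, cy=250.7
Marker side s = 0.081 m; corners in marker frame (Z=0):
  M0 = (-0.0405, +0.0405, 0)
  M1 = (+0.0405, +0.0405, 0)
  M2 = (+0.0405, -0.0405, 0)
  M3 = (-0.0405, -0.0405, 0)
rvec = (0.0957, -0.2213, 0.0843), |rvec| = θ = 0.25542 rad = 14.634°
Rodrigues: sinθ=0.25265, 1−cosθ=0.03244; R = I + sinθ·[k]× + (1−cosθ)·[k]×²:
    [+0.97211 -0.09392 -0.21489]
    [+0.07285 +0.99191 -0.10394]
    [+0.22291 +0.08539 +0.97109]
t = (0.0662, -0.0857, 0.4683) m
M0: Pc = R·M0+t = (+0.02303, -0.04848, +0.46273); u = 779.1·(+0.02303)/0.46273 + 322.2 = 360.9686, v = 799.4·(-0.04848)/0.46273 + 250.7 = 166.9504
M1: Pc = R·M1+t = (+0.10177, -0.04258, +0.48079); u = 779.1·(+0.10177)/0.48079 + 322.2 = 487.1102, v = 799.4·(-0.04258)/0.48079 + 250.7 = 179.9075
M2: Pc = R·M2+t = (+0.10937, -0.12292, +0.47387); u = 779.1·(+0.10937)/0.47387 + 322.2 = 502.0246, v = 799.4·(-0.12292)/0.47387 + 250.7 = 43.3357
M3: Pc = R·M3+t = (+0.03063, -0.12882, +0.45581); u = 779.1·(+0.03063)/0.45581 + 322.2 = 374.5597, v = 799.4·(-0.12882)/0.45581 + 250.7 = 24.7720

c0=(360.97, 166.95) c1=(487.11, 179.91) c2=(502.02, 43.34) c3=(374.56, 24.77)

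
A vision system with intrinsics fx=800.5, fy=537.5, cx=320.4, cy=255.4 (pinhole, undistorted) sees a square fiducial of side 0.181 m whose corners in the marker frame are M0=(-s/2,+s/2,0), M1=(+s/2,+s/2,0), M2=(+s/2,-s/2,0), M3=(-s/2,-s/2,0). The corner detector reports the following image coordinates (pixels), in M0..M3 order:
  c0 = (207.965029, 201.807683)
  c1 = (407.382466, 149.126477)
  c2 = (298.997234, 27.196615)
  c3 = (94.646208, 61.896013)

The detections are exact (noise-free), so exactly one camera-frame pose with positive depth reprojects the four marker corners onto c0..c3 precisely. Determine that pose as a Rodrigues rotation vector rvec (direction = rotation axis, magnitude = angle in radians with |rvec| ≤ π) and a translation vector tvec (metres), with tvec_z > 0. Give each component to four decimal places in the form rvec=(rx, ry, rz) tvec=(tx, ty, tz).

rvec=(-0.2519, -0.3884, -0.4683) tvec=(-0.0485, -0.1695, 0.6150)

Intrinsics K: fx=800.5, fy=537.5, cx=320.4, cy=255.4
Marker side s = 0.181 m; corners in marker frame (Z=0):
  M0 = (-0.0905, +0.0905, 0)
  M1 = (+0.0905, +0.0905, 0)
  M2 = (+0.0905, -0.0905, 0)
  M3 = (-0.0905, -0.0905, 0)
Detected image corners:
  c0 = (207.965029, 201.807683) px
  c1 = (407.382466, 149.126477) px
  c2 = (298.997234, 27.196615) px
  c3 = (94.646208, 61.896013) px
Planar DLT: solve 8×8 A·h = b for H (H[2,2]=1):
  H  [+1287.05259 +551.56077 +257.26022]
  H  [-165.57453 +694.07968 +107.25339]
  H  [+0.67940 -0.23803 +1.00000]
B = K⁻¹H; ‖b₁‖=1.626087, ‖b₂‖=1.626087; λ = 2/(‖b₁‖+‖b₂‖) = 0.614973, sign → tz>0 ⇒ λ=+0.614973
r₁ = λ·B[:,0] = (+0.82153,-0.38797,+0.41781); r₂ = λ·B[:,1] = (+0.48232,+0.86368,-0.14638)
r₃ = r₁×r₂ = (-0.30406,+0.32178,+0.89666); SVD([r₁ r₂ r₃]) → R = UVᵀ:
  R  [+0.82153 +0.48232 -0.30406]
  R  [-0.38797 +0.86368 +0.32178]
  R  [+0.41781 -0.14638 +0.89666]
t = (-0.04851, -0.16950, +0.61497) m
tr R = 2.581873; θ = arccos((tr R − 1)/2) = 0.658458 rad = 37.727°
axis k = ((R−Rᵀ)₃₂, (R−Rᵀ)₁₃, (R−Rᵀ)₂₁) / (2 sinθ) = (-0.382549, -0.589864, -0.711138)
rvec = θ·k = (-0.251892, -0.388401, -0.468254)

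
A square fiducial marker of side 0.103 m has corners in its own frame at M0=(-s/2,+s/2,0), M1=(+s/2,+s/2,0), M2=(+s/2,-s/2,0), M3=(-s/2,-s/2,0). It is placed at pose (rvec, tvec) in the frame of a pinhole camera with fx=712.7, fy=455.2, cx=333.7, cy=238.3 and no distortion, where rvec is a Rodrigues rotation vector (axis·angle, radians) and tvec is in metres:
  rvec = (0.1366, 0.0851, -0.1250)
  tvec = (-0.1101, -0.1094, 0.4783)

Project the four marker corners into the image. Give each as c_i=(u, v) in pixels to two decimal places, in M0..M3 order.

Intrinsics K: fx=712.7, fy=455.2, cx=333.7, cy=238.3
Marker side s = 0.103 m; corners in marker frame (Z=0):
  M0 = (-0.0515, +0.0515, 0)
  M1 = (+0.0515, +0.0515, 0)
  M2 = (+0.0515, -0.0515, 0)
  M3 = (-0.0515, -0.0515, 0)
rvec = (0.1366, 0.0851, -0.1250), |rvec| = θ = 0.20378 rad = 11.676°
Rodrigues: sinθ=0.20237, 1−cosθ=0.02069; R = I + sinθ·[k]× + (1−cosθ)·[k]×²:
    [+0.98861 +0.12993 +0.07600]
    [-0.11834 +0.98292 -0.14096]
    [-0.09302 +0.13036 +0.98709]
t = (-0.1101, -0.1094, 0.4783) m
M0: Pc = R·M0+t = (-0.15432, -0.05269, +0.48980); u = 712.7·(-0.15432)/0.48980 + 333.7 = 109.1505, v = 455.2·(-0.05269)/0.48980 + 238.3 = 189.3371
M1: Pc = R·M1+t = (-0.05250, -0.06487, +0.48022); u = 712.7·(-0.05250)/0.48022 + 333.7 = 255.7914, v = 455.2·(-0.06487)/0.48022 + 238.3 = 176.8059
M2: Pc = R·M2+t = (-0.06588, -0.16611, +0.46680); u = 712.7·(-0.06588)/0.46680 + 333.7 = 233.1179, v = 455.2·(-0.16611)/0.46680 + 238.3 = 76.3117
M3: Pc = R·M3+t = (-0.16770, -0.15393, +0.47638); u = 712.7·(-0.16770)/0.47638 + 333.7 = 82.8000, v = 455.2·(-0.15393)/0.47638 + 238.3 = 91.2172

c0=(109.15, 189.34) c1=(255.79, 176.81) c2=(233.12, 76.31) c3=(82.80, 91.22)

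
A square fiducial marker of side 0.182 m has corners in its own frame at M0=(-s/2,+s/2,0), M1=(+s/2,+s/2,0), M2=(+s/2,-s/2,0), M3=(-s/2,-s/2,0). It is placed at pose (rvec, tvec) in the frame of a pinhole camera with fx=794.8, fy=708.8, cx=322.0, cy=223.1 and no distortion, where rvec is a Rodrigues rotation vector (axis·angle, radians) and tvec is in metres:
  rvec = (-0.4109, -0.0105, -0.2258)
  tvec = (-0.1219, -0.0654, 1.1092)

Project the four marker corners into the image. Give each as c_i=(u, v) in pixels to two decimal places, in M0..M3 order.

Intrinsics K: fx=794.8, fy=708.8, cx=322.0, cy=223.1
Marker side s = 0.182 m; corners in marker frame (Z=0):
  M0 = (-0.0910, +0.0910, 0)
  M1 = (+0.0910, +0.0910, 0)
  M2 = (+0.0910, -0.0910, 0)
  M3 = (-0.0910, -0.0910, 0)
rvec = (-0.4109, -0.0105, -0.2258), |rvec| = θ = 0.46897 rad = 26.870°
Rodrigues: sinθ=0.45197, 1−cosθ=0.10797; R = I + sinθ·[k]× + (1−cosθ)·[k]×²:
    [+0.97492 +0.21973 +0.03543]
    [-0.21550 +0.89209 +0.39717]
    [+0.05567 -0.39484 +0.91706]
t = (-0.1219, -0.0654, 1.1092) m
M0: Pc = R·M0+t = (-0.19062, +0.03539, +1.06820); u = 794.8·(-0.19062)/1.06820 + 322.0 = 180.1673, v = 708.8·(+0.03539)/1.06820 + 223.1 = 246.5829
M1: Pc = R·M1+t = (-0.01319, -0.00383, +1.07834); u = 794.8·(-0.01319)/1.07834 + 322.0 = 312.2804, v = 708.8·(-0.00383)/1.07834 + 223.1 = 220.5824
M2: Pc = R·M2+t = (-0.05318, -0.16619, +1.15020); u = 794.8·(-0.05318)/1.15020 + 322.0 = 285.2532, v = 708.8·(-0.16619)/1.15020 + 223.1 = 120.6866
M3: Pc = R·M3+t = (-0.23061, -0.12697, +1.14006); u = 794.8·(-0.23061)/1.14006 + 322.0 = 161.2274, v = 708.8·(-0.12697)/1.14006 + 223.1 = 144.1604

c0=(180.17, 246.58) c1=(312.28, 220.58) c2=(285.25, 120.69) c3=(161.23, 144.16)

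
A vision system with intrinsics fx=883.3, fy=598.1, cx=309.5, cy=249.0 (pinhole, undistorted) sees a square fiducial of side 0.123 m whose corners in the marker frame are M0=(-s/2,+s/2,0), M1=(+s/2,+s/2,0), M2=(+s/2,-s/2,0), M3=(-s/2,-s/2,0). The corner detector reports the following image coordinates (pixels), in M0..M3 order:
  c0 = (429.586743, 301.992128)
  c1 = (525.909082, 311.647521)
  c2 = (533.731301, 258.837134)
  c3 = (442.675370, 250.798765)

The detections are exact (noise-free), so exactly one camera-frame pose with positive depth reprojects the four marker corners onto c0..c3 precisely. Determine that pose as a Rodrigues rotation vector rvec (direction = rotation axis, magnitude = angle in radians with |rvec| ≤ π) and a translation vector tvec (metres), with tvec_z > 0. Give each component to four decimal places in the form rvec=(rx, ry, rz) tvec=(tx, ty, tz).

Intrinsics K: fx=883.3, fy=598.1, cx=309.5, cy=249.0
Marker side s = 0.123 m; corners in marker frame (Z=0):
  M0 = (-0.0615, +0.0615, 0)
  M1 = (+0.0615, +0.0615, 0)
  M2 = (+0.0615, -0.0615, 0)
  M3 = (-0.0615, -0.0615, 0)
Detected image corners:
  c0 = (429.586743, 301.992128) px
  c1 = (525.909082, 311.647521) px
  c2 = (533.731301, 258.837134) px
  c3 = (442.675370, 250.798765) px
Planar DLT: solve 8×8 A·h = b for H (H[2,2]=1):
  H  [+678.09871 -315.21122 +482.63377]
  H  [+23.48901 +288.99070 +280.01072]
  H  [-0.17180 -0.47618 +1.00000]
B = K⁻¹H; ‖b₁‖=0.852750, ‖b₂‖=0.852751; λ = 2/(‖b₁‖+‖b₂‖) = 1.172676, sign → tz>0 ⇒ λ=+1.172676
r₁ = λ·B[:,0] = (+0.97084,+0.12993,-0.20146); r₂ = λ·B[:,1] = (-0.22282,+0.79909,-0.55840)
r₃ = r₁×r₂ = (+0.08844,+0.58701,+0.80474); SVD([r₁ r₂ r₃]) → R = UVᵀ:
  R  [+0.97084 -0.22282 +0.08844]
  R  [+0.12993 +0.79909 +0.58701]
  R  [-0.20146 -0.55840 +0.80474]
t = (+0.22985, +0.06080, +1.17268) m
tr R = 2.574664; θ = arccos((tr R − 1)/2) = 0.664327 rad = 38.063°
axis k = ((R−Rᵀ)₃₂, (R−Rᵀ)₁₃, (R−Rᵀ)₂₁) / (2 sinθ) = (-0.928917, +0.235107, +0.286074)
rvec = θ·k = (-0.617104, +0.156188, +0.190047)

rvec=(-0.6171, 0.1562, 0.1900) tvec=(0.2299, 0.0608, 1.1727)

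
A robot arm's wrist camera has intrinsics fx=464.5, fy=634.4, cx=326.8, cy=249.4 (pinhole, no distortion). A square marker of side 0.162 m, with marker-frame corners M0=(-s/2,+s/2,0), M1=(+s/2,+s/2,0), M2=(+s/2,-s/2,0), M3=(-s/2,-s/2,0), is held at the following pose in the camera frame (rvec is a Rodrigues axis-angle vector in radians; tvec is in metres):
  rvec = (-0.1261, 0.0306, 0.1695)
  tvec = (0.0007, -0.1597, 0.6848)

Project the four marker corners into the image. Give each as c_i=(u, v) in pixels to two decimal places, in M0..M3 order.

Intrinsics K: fx=464.5, fy=634.4, cx=326.8, cy=249.4
Marker side s = 0.162 m; corners in marker frame (Z=0):
  M0 = (-0.0810, +0.0810, 0)
  M1 = (+0.0810, +0.0810, 0)
  M2 = (+0.0810, -0.0810, 0)
  M3 = (-0.0810, -0.0810, 0)
rvec = (-0.1261, 0.0306, 0.1695), |rvec| = θ = 0.21347 rad = 12.231°
Rodrigues: sinθ=0.21185, 1−cosθ=0.02270; R = I + sinθ·[k]× + (1−cosθ)·[k]×²:
    [+0.98522 -0.17014 +0.01972]
    [+0.16629 +0.97777 +0.12773]
    [-0.04101 -0.12256 +0.99161]
t = (0.0007, -0.1597, 0.6848) m
M0: Pc = R·M0+t = (-0.09288, -0.09397, +0.67819); u = 464.5·(-0.09288)/0.67819 + 326.8 = 263.1830, v = 634.4·(-0.09397)/0.67819 + 249.4 = 161.4977
M1: Pc = R·M1+t = (+0.06672, -0.06703, +0.67155); u = 464.5·(+0.06672)/0.67155 + 326.8 = 372.9504, v = 634.4·(-0.06703)/0.67155 + 249.4 = 186.0772
M2: Pc = R·M2+t = (+0.09428, -0.22543, +0.69141); u = 464.5·(+0.09428)/0.69141 + 326.8 = 390.1420, v = 634.4·(-0.22543)/0.69141 + 249.4 = 42.5568
M3: Pc = R·M3+t = (-0.06532, -0.25237, +0.69805); u = 464.5·(-0.06532)/0.69805 + 326.8 = 283.3331, v = 634.4·(-0.25237)/0.69805 + 249.4 = 20.0425

c0=(263.18, 161.50) c1=(372.95, 186.08) c2=(390.14, 42.56) c3=(283.33, 20.04)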